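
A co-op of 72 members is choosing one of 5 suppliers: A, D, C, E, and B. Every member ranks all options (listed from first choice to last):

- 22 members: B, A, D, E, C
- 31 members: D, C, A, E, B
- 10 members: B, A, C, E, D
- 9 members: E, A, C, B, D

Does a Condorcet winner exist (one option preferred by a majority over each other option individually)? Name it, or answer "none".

A

A vs D: 41–31 for A.
A vs C: 41–31 for A.
A vs E: 63–9 for A.
A vs B: 40–32 for A.
A beats every other option head-to-head.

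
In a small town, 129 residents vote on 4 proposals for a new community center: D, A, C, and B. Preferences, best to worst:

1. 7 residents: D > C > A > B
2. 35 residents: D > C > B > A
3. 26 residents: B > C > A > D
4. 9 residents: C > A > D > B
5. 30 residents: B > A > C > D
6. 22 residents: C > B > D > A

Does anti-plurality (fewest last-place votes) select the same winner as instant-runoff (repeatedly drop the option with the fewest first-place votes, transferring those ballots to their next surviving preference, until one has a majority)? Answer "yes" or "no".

Anti-plurality — last-place votes: D 56, A 57, C 0, B 16. Winner: C.
Instant-runoff — R1 D 42, A 0, C 31, B 56 (A out); R2 D 42, C 31, B 56 (C out); R3 D 51, B 78 (B winner). Winner: B.
The two methods disagree.

no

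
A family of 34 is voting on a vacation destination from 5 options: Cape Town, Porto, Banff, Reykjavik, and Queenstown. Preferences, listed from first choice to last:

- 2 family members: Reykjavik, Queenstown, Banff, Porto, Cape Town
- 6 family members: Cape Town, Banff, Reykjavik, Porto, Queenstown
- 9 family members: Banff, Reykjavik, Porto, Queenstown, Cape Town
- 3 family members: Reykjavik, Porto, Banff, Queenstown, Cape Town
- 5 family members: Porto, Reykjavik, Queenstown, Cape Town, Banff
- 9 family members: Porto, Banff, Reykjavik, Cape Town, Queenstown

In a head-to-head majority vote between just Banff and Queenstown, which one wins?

Banff

Voters preferring Banff to Queenstown: 27; preferring Queenstown to Banff: 7.
Banff wins the head-to-head.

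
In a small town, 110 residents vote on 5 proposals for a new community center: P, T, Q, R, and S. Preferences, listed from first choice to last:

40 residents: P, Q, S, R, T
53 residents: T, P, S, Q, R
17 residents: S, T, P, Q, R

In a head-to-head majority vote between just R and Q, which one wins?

Q

Voters preferring R to Q: 0; preferring Q to R: 110.
Q wins the head-to-head.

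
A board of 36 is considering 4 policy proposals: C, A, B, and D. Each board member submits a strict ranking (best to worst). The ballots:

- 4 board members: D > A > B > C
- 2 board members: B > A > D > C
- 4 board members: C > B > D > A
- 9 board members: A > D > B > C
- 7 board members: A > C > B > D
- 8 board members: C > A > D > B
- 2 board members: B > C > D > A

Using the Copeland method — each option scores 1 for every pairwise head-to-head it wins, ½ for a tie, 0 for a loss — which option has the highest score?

A

C: beats B and D; loses to A → score 2.
A: beats C, B, and D → score 3.
B: loses to C, A, and D → score 0.
D: beats B; loses to C and A → score 1.
A has the best pairwise record.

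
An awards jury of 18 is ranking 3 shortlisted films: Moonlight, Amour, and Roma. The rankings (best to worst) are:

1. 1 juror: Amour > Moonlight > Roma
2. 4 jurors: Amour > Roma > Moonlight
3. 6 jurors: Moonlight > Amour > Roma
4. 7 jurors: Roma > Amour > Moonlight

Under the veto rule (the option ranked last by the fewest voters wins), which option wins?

Amour

Last-place votes: Moonlight 11, Amour 0, Roma 7.
Amour is ranked last by the fewest voters, so Amour wins.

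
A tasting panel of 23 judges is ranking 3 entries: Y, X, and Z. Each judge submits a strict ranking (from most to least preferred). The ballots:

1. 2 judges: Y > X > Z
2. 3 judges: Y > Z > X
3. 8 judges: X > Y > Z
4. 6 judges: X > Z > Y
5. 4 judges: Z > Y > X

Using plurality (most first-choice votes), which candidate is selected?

X

First-place votes: Y 5, X 14, Z 4.
X has the most first-place votes.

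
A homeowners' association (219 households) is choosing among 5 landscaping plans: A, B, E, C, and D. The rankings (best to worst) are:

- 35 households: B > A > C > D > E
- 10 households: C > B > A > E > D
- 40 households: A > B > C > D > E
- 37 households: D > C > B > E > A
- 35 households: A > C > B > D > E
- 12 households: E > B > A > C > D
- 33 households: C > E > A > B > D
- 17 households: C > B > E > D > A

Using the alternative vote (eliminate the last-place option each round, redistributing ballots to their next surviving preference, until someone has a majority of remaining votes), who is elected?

A

Round 1: A 75, B 35, E 12, C 60, D 37. Eliminate E.
Round 2: A 75, B 47, C 60, D 37. Eliminate D.
Round 3: A 75, B 47, C 97. Eliminate B.
Round 4: A 122, C 97. A has a majority.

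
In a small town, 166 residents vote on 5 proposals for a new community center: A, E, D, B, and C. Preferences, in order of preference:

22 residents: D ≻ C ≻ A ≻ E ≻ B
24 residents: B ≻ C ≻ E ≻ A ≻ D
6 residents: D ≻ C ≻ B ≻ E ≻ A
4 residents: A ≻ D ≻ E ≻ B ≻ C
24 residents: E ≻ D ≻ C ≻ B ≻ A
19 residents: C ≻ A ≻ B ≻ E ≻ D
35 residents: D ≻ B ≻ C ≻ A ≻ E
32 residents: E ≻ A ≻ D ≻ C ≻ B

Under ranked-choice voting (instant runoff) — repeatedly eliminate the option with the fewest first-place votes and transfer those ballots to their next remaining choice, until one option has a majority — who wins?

Round 1: A 4, E 56, D 63, B 24, C 19. Eliminate A.
Round 2: E 56, D 67, B 24, C 19. Eliminate C.
Round 3: E 56, D 67, B 43. Eliminate B.
Round 4: E 99, D 67. E has a majority.

E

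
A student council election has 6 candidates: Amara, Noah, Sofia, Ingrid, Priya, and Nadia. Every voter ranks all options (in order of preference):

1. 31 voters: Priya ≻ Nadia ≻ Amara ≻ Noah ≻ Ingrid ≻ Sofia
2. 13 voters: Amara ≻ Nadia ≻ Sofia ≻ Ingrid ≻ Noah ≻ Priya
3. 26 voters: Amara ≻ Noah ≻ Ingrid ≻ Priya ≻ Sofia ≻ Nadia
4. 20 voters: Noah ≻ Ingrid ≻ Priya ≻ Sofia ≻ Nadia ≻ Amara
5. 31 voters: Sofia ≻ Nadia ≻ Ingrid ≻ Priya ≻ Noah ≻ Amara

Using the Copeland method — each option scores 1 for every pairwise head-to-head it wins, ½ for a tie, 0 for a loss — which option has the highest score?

Amara: beats Noah, Sofia, and Ingrid; loses to Priya and Nadia → score 3.
Noah: beats Sofia and Ingrid; loses to Amara, Priya, and Nadia → score 2.
Sofia: beats Nadia; loses to Amara, Noah, Ingrid, and Priya → score 1.
Ingrid: beats Sofia and Priya; loses to Amara, Noah, and Nadia → score 2.
Priya: beats Amara, Noah, Sofia, and Nadia; loses to Ingrid → score 4.
Nadia: beats Amara, Noah, and Ingrid; loses to Sofia and Priya → score 3.
Priya has the best pairwise record.

Priya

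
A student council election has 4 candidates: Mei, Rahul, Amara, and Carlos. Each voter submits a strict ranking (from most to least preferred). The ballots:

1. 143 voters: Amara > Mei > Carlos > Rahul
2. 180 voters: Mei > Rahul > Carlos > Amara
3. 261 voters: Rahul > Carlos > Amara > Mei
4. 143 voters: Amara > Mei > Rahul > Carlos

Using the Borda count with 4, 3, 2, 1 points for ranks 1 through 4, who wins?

Mei: 143·3 + 180·4 + 261·1 + 143·3 = 1839
Rahul: 143·1 + 180·3 + 261·4 + 143·2 = 2013
Amara: 143·4 + 180·1 + 261·2 + 143·4 = 1846
Carlos: 143·2 + 180·2 + 261·3 + 143·1 = 1572
Rahul has the highest Borda score (2013).

Rahul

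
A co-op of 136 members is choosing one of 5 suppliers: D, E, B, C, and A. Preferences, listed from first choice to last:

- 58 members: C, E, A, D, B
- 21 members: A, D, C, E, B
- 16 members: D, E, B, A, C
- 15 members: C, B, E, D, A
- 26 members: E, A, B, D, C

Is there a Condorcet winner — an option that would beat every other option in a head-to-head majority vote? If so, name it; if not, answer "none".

C vs D: 73–63 for C.
C vs E: 94–42 for C.
C vs B: 94–42 for C.
C vs A: 73–63 for C.
C beats every other option head-to-head.

C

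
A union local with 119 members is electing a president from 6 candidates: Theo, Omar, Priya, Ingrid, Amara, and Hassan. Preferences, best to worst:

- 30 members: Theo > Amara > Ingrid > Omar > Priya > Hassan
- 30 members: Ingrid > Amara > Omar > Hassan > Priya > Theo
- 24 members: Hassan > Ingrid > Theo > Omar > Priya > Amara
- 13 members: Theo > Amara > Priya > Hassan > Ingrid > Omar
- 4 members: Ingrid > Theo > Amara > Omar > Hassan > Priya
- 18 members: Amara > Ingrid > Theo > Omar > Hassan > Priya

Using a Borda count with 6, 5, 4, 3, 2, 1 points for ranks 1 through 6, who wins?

Theo: 30·6 + 30·1 + 24·4 + 13·6 + 4·5 + 18·4 = 476
Omar: 30·3 + 30·4 + 24·3 + 13·1 + 4·3 + 18·3 = 361
Priya: 30·2 + 30·2 + 24·2 + 13·4 + 4·1 + 18·1 = 242
Ingrid: 30·4 + 30·6 + 24·5 + 13·2 + 4·6 + 18·5 = 560
Amara: 30·5 + 30·5 + 24·1 + 13·5 + 4·4 + 18·6 = 513
Hassan: 30·1 + 30·3 + 24·6 + 13·3 + 4·2 + 18·2 = 347
Ingrid has the highest Borda score (560).

Ingrid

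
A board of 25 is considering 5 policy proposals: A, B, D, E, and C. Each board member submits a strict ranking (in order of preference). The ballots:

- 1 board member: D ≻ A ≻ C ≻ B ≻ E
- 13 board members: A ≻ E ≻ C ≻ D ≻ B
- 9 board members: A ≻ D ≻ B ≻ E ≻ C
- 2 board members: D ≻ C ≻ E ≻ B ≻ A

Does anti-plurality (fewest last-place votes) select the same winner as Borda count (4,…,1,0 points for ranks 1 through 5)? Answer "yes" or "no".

no

Anti-plurality — last-place votes: A 2, B 13, D 0, E 1, C 9. Winner: D.
Borda — scores: A 91, B 21, D 52, E 52, C 34. Winner: A.
The two methods disagree.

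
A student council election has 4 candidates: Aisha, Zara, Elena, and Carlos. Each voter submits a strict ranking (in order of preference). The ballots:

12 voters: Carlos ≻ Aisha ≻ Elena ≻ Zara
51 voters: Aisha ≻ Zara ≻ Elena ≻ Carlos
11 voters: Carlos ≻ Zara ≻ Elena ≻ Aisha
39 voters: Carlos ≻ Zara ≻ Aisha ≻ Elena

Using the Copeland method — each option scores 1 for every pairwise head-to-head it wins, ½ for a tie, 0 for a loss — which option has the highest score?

Aisha: beats Zara and Elena; loses to Carlos → score 2.
Zara: beats Elena; loses to Aisha and Carlos → score 1.
Elena: loses to Aisha, Zara, and Carlos → score 0.
Carlos: beats Aisha, Zara, and Elena → score 3.
Carlos has the best pairwise record.

Carlos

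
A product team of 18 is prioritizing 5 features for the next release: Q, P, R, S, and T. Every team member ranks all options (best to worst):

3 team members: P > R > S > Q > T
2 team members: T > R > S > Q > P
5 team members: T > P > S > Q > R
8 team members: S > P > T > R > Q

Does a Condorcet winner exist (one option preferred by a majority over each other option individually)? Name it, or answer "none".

S vs Q: 18–0 for S.
S vs P: 10–8 for S.
S vs R: 13–5 for S.
S vs T: 11–7 for S.
S beats every other option head-to-head.

S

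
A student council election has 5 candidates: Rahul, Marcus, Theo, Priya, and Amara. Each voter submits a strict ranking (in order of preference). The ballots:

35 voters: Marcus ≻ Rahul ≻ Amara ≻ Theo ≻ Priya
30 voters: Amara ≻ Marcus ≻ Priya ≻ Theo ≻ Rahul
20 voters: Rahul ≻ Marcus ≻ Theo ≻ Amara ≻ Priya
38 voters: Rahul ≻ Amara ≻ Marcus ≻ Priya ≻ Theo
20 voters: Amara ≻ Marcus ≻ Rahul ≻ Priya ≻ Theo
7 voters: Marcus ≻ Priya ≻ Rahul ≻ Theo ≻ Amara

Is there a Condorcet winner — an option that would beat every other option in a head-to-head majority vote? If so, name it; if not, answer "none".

Checking pairwise contests:
Marcus beats Rahul 92–58.
Amara beats Marcus 88–62.
Rahul beats Theo 120–30.
Rahul beats Priya 113–37.
Rahul beats Amara 100–50.
Every option loses at least one head-to-head, so there is no Condorcet winner.

none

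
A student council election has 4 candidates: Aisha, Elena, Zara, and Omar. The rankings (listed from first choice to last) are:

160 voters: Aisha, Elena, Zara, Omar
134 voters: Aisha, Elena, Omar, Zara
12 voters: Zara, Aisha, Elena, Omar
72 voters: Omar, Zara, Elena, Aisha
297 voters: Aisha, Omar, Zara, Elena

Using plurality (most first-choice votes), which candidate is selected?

First-place votes: Aisha 591, Elena 0, Zara 12, Omar 72.
Aisha has the most first-place votes.

Aisha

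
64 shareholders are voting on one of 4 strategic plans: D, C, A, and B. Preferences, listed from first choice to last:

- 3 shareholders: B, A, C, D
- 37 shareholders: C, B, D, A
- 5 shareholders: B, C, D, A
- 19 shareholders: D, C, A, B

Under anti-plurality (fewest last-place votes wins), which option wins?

Last-place votes: D 3, C 0, A 42, B 19.
C is ranked last by the fewest voters, so C wins.

C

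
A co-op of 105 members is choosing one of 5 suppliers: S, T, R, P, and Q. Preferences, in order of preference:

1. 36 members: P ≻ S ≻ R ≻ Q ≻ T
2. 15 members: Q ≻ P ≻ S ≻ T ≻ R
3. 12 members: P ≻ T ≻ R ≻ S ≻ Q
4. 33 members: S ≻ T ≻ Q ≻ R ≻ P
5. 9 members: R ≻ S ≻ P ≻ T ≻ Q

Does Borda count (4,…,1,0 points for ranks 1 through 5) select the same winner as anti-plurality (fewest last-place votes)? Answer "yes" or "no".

yes

Borda — scores: S 309, T 159, R 165, P 255, Q 162. Winner: S.
Anti-plurality — last-place votes: S 0, T 36, R 15, P 33, Q 21. Winner: S.
The two methods agree.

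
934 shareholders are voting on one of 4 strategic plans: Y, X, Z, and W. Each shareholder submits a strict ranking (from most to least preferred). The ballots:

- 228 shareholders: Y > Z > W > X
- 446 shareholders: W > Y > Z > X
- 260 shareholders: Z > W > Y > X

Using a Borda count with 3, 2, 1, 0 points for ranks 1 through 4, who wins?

W

Y: 228·3 + 446·2 + 260·1 = 1836
X: 228·0 + 446·0 + 260·0 = 0
Z: 228·2 + 446·1 + 260·3 = 1682
W: 228·1 + 446·3 + 260·2 = 2086
W has the highest Borda score (2086).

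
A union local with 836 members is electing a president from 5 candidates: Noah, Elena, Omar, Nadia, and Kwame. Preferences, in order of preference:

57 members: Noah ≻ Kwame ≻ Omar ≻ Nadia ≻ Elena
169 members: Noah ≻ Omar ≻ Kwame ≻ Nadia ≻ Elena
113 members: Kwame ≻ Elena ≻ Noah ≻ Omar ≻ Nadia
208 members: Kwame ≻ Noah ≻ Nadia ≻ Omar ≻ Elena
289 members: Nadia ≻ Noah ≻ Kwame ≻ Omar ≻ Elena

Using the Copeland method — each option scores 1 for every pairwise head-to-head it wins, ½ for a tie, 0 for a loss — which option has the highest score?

Noah

Noah: beats Elena, Omar, Nadia, and Kwame → score 4.
Elena: loses to Noah, Omar, Nadia, and Kwame → score 0.
Omar: beats Elena; loses to Noah, Nadia, and Kwame → score 1.
Nadia: beats Elena and Omar; loses to Noah and Kwame → score 2.
Kwame: beats Elena, Omar, and Nadia; loses to Noah → score 3.
Noah has the best pairwise record.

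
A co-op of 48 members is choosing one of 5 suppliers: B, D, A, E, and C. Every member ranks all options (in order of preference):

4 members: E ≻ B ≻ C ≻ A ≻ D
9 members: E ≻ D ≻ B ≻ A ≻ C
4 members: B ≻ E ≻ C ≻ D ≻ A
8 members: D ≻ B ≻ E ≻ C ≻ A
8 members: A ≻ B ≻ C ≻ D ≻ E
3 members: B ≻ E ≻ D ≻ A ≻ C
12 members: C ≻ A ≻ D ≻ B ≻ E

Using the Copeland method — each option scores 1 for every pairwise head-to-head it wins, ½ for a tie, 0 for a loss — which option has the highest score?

B

B: beats A, E, and C; loses to D → score 3.
D: beats B and E; ties A; loses to C → score 2.5.
A: ties D; loses to B, E, and C → score 0.5.
E: beats A and C; loses to B and D → score 2.
C: beats D and A; loses to B and E → score 2.
B has the best pairwise record.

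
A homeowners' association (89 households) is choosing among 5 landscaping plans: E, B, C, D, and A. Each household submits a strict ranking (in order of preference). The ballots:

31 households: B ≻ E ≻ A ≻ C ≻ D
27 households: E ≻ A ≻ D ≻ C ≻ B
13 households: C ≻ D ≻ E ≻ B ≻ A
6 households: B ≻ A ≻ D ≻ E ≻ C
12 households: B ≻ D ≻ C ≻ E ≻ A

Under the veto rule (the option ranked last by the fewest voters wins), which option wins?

Last-place votes: E 0, B 27, C 6, D 31, A 25.
E is ranked last by the fewest voters, so E wins.

E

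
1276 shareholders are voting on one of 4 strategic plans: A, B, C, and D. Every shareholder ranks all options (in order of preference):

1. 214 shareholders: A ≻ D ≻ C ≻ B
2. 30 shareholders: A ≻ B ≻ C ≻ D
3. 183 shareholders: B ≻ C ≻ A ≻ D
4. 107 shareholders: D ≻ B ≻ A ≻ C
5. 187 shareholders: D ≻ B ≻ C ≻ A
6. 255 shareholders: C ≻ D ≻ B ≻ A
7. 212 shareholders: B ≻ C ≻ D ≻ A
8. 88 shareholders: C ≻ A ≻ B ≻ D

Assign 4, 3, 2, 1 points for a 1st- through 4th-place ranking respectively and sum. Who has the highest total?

C

A: 214·4 + 30·4 + 183·2 + 107·2 + 187·1 + 255·1 + 212·1 + 88·3 = 2474
B: 214·1 + 30·3 + 183·4 + 107·3 + 187·3 + 255·2 + 212·4 + 88·2 = 3452
C: 214·2 + 30·2 + 183·3 + 107·1 + 187·2 + 255·4 + 212·3 + 88·4 = 3526
D: 214·3 + 30·1 + 183·1 + 107·4 + 187·4 + 255·3 + 212·2 + 88·1 = 3308
C has the highest Borda score (3526).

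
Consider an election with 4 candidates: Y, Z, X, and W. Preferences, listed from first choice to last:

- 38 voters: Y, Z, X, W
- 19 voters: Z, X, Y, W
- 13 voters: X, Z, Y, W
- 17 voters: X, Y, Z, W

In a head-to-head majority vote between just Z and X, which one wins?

Z

Voters preferring Z to X: 57; preferring X to Z: 30.
Z wins the head-to-head.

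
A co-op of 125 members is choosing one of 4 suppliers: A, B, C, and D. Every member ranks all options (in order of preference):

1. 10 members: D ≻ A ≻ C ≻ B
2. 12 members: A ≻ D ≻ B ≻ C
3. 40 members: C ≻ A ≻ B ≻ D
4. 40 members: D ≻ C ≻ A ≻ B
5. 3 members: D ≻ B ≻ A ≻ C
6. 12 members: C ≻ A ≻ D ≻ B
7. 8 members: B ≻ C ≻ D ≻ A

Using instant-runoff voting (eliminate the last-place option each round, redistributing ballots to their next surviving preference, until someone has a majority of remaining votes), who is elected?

D

Round 1: A 12, B 8, C 52, D 53. Eliminate B.
Round 2: A 12, C 60, D 53. Eliminate A.
Round 3: C 60, D 65. D has a majority.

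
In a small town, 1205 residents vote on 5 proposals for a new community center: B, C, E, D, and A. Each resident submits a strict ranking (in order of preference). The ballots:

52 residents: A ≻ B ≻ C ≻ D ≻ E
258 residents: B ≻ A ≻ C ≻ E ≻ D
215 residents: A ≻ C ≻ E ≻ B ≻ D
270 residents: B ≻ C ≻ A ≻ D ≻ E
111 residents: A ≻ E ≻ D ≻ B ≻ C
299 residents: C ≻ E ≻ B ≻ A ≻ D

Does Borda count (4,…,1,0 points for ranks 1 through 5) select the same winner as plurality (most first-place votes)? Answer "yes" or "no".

no

Borda — scores: B 3192, C 3271, E 1918, D 544, A 3125. Winner: C.
Plurality — first-place votes: B 528, C 299, E 0, D 0, A 378. Winner: B.
The two methods disagree.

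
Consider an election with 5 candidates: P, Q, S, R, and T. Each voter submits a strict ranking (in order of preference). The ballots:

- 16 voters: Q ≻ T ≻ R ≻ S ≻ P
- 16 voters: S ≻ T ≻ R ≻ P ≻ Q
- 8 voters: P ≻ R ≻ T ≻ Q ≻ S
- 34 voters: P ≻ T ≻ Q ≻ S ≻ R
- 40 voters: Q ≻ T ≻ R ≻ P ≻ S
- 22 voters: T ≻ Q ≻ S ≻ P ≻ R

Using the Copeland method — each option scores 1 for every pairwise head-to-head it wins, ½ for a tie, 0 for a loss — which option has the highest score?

T

P: beats S; loses to Q, R, and T → score 1.
Q: beats P, S, and R; loses to T → score 3.
S: beats R; loses to P, Q, and T → score 1.
R: beats P; loses to Q, S, and T → score 1.
T: beats P, Q, S, and R → score 4.
T has the best pairwise record.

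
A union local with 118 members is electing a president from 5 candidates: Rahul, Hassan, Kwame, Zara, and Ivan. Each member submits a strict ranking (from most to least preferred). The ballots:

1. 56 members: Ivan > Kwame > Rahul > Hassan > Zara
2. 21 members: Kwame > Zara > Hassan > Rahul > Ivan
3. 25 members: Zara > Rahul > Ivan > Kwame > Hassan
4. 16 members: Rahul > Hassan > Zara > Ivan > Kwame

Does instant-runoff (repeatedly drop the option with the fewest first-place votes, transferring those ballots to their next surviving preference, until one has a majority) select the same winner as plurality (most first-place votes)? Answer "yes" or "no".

Instant-runoff — R1 Rahul 16, Hassan 0, Kwame 21, Zara 25, Ivan 56 (Hassan out); R2 Rahul 16, Kwame 21, Zara 25, Ivan 56 (Rahul out); R3 Kwame 21, Zara 41, Ivan 56 (Kwame out); R4 Zara 62, Ivan 56 (Zara winner). Winner: Zara.
Plurality — first-place votes: Rahul 16, Hassan 0, Kwame 21, Zara 25, Ivan 56. Winner: Ivan.
The two methods disagree.

no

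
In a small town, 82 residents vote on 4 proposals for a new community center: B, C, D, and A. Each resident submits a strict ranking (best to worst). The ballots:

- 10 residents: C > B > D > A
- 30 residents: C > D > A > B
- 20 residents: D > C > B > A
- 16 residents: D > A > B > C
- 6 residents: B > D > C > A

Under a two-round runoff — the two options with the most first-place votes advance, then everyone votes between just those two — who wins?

D

Round 1 first-place votes: B 6, C 40, D 36, A 0.
C and D advance.
Runoff: C is preferred to D by 40 voters; D by 42.
D wins the runoff.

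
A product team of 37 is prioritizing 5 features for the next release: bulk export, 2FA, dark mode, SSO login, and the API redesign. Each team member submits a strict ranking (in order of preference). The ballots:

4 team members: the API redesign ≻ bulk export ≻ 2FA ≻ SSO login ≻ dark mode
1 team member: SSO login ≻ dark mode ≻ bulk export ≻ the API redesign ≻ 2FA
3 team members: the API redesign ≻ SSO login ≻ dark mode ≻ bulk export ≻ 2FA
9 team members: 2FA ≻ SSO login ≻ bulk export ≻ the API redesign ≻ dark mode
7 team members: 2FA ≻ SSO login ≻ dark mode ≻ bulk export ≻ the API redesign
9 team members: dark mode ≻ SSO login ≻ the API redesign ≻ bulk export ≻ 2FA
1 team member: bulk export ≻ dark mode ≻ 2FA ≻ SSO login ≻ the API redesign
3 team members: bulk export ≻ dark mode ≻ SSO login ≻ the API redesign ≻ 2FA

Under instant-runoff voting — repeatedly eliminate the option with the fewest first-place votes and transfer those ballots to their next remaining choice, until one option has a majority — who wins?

Round 1: bulk export 4, 2FA 16, dark mode 9, SSO login 1, the API redesign 7. Eliminate SSO login.
Round 2: bulk export 4, 2FA 16, dark mode 10, the API redesign 7. Eliminate bulk export.
Round 3: 2FA 16, dark mode 14, the API redesign 7. Eliminate the API redesign.
Round 4: 2FA 20, dark mode 17. 2FA has a majority.

2FA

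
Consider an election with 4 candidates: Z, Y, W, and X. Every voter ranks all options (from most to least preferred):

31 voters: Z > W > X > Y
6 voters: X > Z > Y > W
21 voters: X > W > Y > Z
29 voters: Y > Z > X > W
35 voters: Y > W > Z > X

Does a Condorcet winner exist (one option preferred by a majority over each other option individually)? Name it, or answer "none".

Y

Y vs Z: 85–37 for Y.
Y vs W: 70–52 for Y.
Y vs X: 64–58 for Y.
Y beats every other option head-to-head.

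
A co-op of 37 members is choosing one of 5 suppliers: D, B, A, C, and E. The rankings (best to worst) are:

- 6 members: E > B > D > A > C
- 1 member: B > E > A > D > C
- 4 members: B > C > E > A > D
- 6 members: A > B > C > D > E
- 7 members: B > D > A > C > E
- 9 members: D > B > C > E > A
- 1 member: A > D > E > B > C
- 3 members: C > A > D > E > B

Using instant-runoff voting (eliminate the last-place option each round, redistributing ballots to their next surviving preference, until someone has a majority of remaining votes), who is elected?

Round 1: D 9, B 12, A 7, C 3, E 6. Eliminate C.
Round 2: D 9, B 12, A 10, E 6. Eliminate E.
Round 3: D 9, B 18, A 10. Eliminate D.
Round 4: B 27, A 10. B has a majority.

B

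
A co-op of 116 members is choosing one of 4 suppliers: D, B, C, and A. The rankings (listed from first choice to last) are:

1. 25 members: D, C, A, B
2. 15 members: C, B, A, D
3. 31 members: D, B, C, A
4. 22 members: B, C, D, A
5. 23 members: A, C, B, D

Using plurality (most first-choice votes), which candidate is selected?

First-place votes: D 56, B 22, C 15, A 23.
D has the most first-place votes.

D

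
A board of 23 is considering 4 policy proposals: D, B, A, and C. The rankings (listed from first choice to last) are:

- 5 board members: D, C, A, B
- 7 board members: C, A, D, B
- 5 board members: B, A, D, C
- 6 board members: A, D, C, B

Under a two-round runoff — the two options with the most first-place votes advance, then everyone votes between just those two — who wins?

Round 1 first-place votes: D 5, B 5, A 6, C 7.
C and A advance.
Runoff: C is preferred to A by 12 voters; A by 11.
C wins the runoff.

C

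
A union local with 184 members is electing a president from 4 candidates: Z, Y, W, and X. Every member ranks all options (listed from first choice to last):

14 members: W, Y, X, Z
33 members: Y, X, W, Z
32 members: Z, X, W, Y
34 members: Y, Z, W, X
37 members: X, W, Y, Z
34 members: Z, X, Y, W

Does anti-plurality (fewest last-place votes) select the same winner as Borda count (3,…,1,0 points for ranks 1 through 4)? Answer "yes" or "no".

no

Anti-plurality — last-place votes: Z 84, Y 32, W 34, X 34. Winner: Y.
Borda — scores: Z 266, Y 300, W 215, X 323. Winner: X.
The two methods disagree.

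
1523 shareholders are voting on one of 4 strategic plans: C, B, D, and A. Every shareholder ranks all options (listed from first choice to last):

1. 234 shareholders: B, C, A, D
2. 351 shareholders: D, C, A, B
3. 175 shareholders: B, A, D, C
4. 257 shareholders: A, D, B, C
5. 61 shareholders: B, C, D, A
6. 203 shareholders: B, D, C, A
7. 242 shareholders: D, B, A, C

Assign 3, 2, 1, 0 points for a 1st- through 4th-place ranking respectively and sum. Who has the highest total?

D

C: 234·2 + 351·2 + 175·0 + 257·0 + 61·2 + 203·1 + 242·0 = 1495
B: 234·3 + 351·0 + 175·3 + 257·1 + 61·3 + 203·3 + 242·2 = 2760
D: 234·0 + 351·3 + 175·1 + 257·2 + 61·1 + 203·2 + 242·3 = 2935
A: 234·1 + 351·1 + 175·2 + 257·3 + 61·0 + 203·0 + 242·1 = 1948
D has the highest Borda score (2935).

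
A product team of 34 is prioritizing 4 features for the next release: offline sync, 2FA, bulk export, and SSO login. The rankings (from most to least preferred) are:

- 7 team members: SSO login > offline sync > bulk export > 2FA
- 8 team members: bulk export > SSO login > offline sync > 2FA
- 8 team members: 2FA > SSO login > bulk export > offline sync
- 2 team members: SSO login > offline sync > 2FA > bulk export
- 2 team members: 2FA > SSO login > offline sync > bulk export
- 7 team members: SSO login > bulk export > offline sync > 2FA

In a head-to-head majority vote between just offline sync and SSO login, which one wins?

Voters preferring offline sync to SSO login: 0; preferring SSO login to offline sync: 34.
SSO login wins the head-to-head.

SSO login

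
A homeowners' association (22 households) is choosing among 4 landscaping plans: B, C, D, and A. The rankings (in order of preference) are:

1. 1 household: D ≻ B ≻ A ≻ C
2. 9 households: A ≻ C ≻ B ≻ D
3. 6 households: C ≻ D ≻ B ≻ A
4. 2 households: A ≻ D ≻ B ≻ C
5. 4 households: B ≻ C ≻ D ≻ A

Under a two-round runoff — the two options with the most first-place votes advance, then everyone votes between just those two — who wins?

A

Round 1 first-place votes: B 4, C 6, D 1, A 11.
A and C advance.
Runoff: A is preferred to C by 12 voters; C by 10.
A wins the runoff.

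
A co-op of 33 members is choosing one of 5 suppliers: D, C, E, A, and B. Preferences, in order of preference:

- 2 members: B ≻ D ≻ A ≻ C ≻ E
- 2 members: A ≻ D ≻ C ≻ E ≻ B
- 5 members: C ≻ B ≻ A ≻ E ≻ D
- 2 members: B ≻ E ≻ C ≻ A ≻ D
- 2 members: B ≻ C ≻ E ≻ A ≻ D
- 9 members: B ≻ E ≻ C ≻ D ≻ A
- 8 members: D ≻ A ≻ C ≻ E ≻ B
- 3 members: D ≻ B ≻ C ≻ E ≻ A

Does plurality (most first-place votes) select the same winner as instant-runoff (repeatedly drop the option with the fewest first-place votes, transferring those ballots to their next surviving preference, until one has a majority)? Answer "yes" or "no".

yes

Plurality — first-place votes: D 11, C 5, E 0, A 2, B 15. Winner: B.
Instant-runoff — R1 D 11, C 5, E 0, A 2, B 15 (E out); R2 D 11, C 5, A 2, B 15 (A out); R3 D 13, C 5, B 15 (C out); R4 D 13, B 20 (B winner). Winner: B.
The two methods agree.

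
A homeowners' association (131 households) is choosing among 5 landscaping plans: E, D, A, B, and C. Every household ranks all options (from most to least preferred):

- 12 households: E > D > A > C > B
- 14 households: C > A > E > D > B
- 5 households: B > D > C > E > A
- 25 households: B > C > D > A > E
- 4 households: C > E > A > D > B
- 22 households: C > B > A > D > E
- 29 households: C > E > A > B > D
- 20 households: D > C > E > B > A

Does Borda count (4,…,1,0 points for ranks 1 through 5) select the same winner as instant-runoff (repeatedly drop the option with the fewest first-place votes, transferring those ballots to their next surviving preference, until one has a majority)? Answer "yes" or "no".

yes

Borda — scores: E 220, D 221, A 201, B 235, C 433. Winner: C.
Instant-runoff — R1 E 12, D 20, A 0, B 30, C 69 (C winner). Winner: C.
The two methods agree.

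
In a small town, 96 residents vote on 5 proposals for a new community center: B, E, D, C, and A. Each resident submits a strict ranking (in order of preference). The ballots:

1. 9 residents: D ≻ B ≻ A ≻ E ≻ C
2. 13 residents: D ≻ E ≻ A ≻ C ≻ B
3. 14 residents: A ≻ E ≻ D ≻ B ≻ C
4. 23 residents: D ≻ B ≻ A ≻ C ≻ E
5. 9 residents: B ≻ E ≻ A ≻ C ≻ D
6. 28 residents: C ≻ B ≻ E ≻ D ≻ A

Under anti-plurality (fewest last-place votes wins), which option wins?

D

Last-place votes: B 13, E 23, D 9, C 23, A 28.
D is ranked last by the fewest voters, so D wins.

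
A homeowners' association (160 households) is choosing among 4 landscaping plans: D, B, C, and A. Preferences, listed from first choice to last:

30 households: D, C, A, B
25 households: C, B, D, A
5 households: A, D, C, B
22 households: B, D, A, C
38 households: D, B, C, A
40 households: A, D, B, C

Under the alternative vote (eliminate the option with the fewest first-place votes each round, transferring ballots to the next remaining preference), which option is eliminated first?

B

Round 1: D 68, B 22, C 25, A 45. Eliminate B.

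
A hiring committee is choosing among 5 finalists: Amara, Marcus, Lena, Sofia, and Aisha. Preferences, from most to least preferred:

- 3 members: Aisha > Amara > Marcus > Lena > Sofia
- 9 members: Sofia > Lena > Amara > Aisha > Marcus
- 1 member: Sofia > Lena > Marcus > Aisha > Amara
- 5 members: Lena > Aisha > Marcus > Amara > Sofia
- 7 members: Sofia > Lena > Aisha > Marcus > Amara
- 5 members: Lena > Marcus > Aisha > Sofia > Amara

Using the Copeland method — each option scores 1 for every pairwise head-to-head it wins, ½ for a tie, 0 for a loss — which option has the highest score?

Amara: loses to Marcus, Lena, Sofia, and Aisha → score 0.
Marcus: beats Amara; loses to Lena, Sofia, and Aisha → score 1.
Lena: beats Amara, Marcus, and Aisha; loses to Sofia → score 3.
Sofia: beats Amara, Marcus, Lena, and Aisha → score 4.
Aisha: beats Amara and Marcus; loses to Lena and Sofia → score 2.
Sofia has the best pairwise record.

Sofia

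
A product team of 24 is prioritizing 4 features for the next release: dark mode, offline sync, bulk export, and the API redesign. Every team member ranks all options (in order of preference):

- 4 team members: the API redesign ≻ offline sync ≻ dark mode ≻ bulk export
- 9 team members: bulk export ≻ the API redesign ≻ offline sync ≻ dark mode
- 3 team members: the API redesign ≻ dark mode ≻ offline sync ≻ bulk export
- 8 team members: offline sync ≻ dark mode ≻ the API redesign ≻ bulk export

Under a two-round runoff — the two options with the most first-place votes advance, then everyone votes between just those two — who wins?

Round 1 first-place votes: dark mode 0, offline sync 8, bulk export 9, the API redesign 7.
bulk export and offline sync advance.
Runoff: bulk export is preferred to offline sync by 9 voters; offline sync by 15.
offline sync wins the runoff.

offline sync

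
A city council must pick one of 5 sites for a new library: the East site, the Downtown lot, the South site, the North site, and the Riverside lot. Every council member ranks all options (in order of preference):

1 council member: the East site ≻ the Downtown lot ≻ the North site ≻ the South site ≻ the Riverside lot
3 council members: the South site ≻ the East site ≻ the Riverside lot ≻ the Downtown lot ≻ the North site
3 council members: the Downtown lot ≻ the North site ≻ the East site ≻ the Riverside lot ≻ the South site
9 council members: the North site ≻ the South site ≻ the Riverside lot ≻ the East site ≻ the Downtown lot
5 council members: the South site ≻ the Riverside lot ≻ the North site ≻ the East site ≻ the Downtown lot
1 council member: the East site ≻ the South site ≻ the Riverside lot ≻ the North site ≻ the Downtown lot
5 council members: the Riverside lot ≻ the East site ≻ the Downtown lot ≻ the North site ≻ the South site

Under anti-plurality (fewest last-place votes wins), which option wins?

the East site

Last-place votes: the East site 0, the Downtown lot 15, the South site 8, the North site 3, the Riverside lot 1.
the East site is ranked last by the fewest voters, so the East site wins.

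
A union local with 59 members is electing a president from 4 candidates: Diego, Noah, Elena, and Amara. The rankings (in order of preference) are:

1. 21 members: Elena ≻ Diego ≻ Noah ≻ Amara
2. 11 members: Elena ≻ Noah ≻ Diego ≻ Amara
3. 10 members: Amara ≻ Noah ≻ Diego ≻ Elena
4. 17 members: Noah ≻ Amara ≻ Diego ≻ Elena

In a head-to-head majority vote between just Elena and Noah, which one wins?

Voters preferring Elena to Noah: 32; preferring Noah to Elena: 27.
Elena wins the head-to-head.

Elena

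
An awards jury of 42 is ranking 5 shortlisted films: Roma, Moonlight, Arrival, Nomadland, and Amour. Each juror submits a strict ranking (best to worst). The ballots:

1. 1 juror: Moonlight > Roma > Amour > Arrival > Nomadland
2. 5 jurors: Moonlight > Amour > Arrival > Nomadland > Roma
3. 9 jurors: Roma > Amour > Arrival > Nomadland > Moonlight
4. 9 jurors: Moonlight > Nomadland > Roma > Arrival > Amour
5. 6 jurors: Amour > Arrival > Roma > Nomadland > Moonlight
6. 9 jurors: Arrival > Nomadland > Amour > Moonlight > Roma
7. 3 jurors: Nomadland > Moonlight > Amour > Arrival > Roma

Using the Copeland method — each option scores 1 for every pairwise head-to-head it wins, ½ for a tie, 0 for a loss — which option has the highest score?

Roma: loses to Moonlight, Arrival, Nomadland, and Amour → score 0.
Moonlight: beats Roma; loses to Arrival, Nomadland, and Amour → score 1.
Arrival: beats Roma, Moonlight, and Nomadland; loses to Amour → score 3.
Nomadland: beats Roma and Moonlight; ties Amour; loses to Arrival → score 2.5.
Amour: beats Roma, Moonlight, and Arrival; ties Nomadland → score 3.5.
Amour has the best pairwise record.

Amour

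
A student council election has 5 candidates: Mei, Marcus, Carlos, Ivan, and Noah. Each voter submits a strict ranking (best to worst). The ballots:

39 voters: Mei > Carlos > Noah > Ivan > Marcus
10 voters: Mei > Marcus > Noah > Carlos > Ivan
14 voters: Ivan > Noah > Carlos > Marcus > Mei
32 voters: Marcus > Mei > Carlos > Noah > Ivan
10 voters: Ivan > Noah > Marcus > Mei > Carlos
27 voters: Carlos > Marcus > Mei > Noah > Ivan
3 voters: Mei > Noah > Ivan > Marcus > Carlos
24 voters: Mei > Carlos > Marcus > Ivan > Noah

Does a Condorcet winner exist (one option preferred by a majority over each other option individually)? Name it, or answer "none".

Checking pairwise contests:
Marcus beats Mei 83–76.
Carlos beats Marcus 104–55.
Mei beats Carlos 118–41.
Mei beats Ivan 135–24.
Mei beats Noah 135–24.
Every option loses at least one head-to-head, so there is no Condorcet winner.

none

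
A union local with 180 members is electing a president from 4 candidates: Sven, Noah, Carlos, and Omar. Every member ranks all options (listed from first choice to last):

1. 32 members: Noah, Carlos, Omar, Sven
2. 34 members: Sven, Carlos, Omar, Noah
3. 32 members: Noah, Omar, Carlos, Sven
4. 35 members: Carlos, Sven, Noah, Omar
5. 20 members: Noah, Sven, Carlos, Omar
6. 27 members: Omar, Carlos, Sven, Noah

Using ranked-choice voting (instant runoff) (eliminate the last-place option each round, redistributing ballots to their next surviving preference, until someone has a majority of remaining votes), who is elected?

Carlos

Round 1: Sven 34, Noah 84, Carlos 35, Omar 27. Eliminate Omar.
Round 2: Sven 34, Noah 84, Carlos 62. Eliminate Sven.
Round 3: Noah 84, Carlos 96. Carlos has a majority.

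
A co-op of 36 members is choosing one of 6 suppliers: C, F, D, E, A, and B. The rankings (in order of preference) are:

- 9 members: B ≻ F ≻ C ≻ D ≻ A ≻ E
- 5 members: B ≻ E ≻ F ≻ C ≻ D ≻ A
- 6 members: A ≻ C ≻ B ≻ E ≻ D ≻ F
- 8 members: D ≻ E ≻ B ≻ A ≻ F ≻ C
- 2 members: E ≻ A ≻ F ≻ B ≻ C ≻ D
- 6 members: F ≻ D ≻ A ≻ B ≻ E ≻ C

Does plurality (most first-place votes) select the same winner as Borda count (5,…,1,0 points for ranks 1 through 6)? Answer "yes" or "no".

Plurality — first-place votes: C 0, F 6, D 8, E 2, A 6, B 14. Winner: B.
Borda — scores: C 63, F 95, D 93, E 80, A 81, B 128. Winner: B.
The two methods agree.

yes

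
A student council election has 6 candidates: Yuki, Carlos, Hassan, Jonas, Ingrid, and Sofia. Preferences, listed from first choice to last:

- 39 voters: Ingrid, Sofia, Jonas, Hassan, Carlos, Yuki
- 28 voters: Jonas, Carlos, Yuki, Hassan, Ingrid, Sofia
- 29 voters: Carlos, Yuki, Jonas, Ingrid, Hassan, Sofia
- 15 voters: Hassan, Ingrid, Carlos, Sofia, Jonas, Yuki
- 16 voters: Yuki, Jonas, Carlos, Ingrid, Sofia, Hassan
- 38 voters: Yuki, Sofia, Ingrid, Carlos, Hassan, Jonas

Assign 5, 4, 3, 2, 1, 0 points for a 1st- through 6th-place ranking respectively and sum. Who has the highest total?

Ingrid

Yuki: 39·0 + 28·3 + 29·4 + 15·0 + 16·5 + 38·5 = 470
Carlos: 39·1 + 28·4 + 29·5 + 15·3 + 16·3 + 38·2 = 465
Hassan: 39·2 + 28·2 + 29·1 + 15·5 + 16·0 + 38·1 = 276
Jonas: 39·3 + 28·5 + 29·3 + 15·1 + 16·4 + 38·0 = 423
Ingrid: 39·5 + 28·1 + 29·2 + 15·4 + 16·2 + 38·3 = 487
Sofia: 39·4 + 28·0 + 29·0 + 15·2 + 16·1 + 38·4 = 354
Ingrid has the highest Borda score (487).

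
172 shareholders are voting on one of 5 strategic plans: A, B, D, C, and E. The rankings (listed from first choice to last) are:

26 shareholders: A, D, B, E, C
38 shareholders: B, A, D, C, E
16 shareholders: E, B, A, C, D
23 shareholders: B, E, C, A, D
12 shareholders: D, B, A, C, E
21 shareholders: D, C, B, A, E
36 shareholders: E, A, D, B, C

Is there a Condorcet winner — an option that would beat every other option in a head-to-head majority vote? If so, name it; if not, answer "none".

none

Checking pairwise contests:
B beats A 110–62.
D beats B 95–77.
A beats D 139–33.
A beats C 128–44.
A beats E 97–75.
Every option loses at least one head-to-head, so there is no Condorcet winner.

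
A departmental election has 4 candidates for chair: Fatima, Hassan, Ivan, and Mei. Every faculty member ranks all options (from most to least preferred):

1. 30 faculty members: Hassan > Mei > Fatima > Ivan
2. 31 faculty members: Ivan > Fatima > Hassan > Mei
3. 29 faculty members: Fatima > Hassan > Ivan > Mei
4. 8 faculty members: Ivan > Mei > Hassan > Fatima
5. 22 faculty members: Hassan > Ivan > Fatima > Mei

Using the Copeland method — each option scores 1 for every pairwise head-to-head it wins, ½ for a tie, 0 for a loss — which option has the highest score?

Fatima: beats Mei; ties Hassan; loses to Ivan → score 1.5.
Hassan: beats Ivan and Mei; ties Fatima → score 2.5.
Ivan: beats Fatima and Mei; loses to Hassan → score 2.
Mei: loses to Fatima, Hassan, and Ivan → score 0.
Hassan has the best pairwise record.

Hassan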